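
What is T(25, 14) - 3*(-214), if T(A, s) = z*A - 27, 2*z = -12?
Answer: 465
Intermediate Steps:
z = -6 (z = (1/2)*(-12) = -6)
T(A, s) = -27 - 6*A (T(A, s) = -6*A - 27 = -27 - 6*A)
T(25, 14) - 3*(-214) = (-27 - 6*25) - 3*(-214) = (-27 - 150) + 642 = -177 + 642 = 465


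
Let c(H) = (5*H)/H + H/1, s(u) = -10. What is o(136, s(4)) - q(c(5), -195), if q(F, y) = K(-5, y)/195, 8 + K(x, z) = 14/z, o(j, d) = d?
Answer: -378676/38025 ≈ -9.9586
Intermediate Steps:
c(H) = 5 + H (c(H) = 5 + H*1 = 5 + H)
K(x, z) = -8 + 14/z
q(F, y) = -8/195 + 14/(195*y) (q(F, y) = (-8 + 14/y)/195 = (-8 + 14/y)*(1/195) = -8/195 + 14/(195*y))
o(136, s(4)) - q(c(5), -195) = -10 - 2*(7 - 4*(-195))/(195*(-195)) = -10 - 2*(-1)*(7 + 780)/(195*195) = -10 - 2*(-1)*787/(195*195) = -10 - 1*(-1574/38025) = -10 + 1574/38025 = -378676/38025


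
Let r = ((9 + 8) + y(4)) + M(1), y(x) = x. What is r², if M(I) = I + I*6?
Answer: 784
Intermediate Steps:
M(I) = 7*I (M(I) = I + 6*I = 7*I)
r = 28 (r = ((9 + 8) + 4) + 7*1 = (17 + 4) + 7 = 21 + 7 = 28)
r² = 28² = 784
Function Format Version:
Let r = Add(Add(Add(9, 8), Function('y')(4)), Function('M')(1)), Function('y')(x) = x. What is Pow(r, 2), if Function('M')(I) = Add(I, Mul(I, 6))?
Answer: 784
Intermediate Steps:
Function('M')(I) = Mul(7, I) (Function('M')(I) = Add(I, Mul(6, I)) = Mul(7, I))
r = 28 (r = Add(Add(Add(9, 8), 4), Mul(7, 1)) = Add(Add(17, 4), 7) = Add(21, 7) = 28)
Pow(r, 2) = Pow(28, 2) = 784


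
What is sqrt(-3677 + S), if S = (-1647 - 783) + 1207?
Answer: 70*I ≈ 70.0*I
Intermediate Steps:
S = -1223 (S = -2430 + 1207 = -1223)
sqrt(-3677 + S) = sqrt(-3677 - 1223) = sqrt(-4900) = 70*I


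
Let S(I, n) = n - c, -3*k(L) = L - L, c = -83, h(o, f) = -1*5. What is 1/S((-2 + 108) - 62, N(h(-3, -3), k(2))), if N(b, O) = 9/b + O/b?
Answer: 5/406 ≈ 0.012315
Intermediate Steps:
h(o, f) = -5
k(L) = 0 (k(L) = -(L - L)/3 = -⅓*0 = 0)
S(I, n) = 83 + n (S(I, n) = n - 1*(-83) = n + 83 = 83 + n)
1/S((-2 + 108) - 62, N(h(-3, -3), k(2))) = 1/(83 + (9 + 0)/(-5)) = 1/(83 - ⅕*9) = 1/(83 - 9/5) = 1/(406/5) = 5/406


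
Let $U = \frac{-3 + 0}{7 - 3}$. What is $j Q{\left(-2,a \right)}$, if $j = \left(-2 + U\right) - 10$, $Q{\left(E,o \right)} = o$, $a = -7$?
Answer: $\frac{357}{4} \approx 89.25$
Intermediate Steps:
$U = - \frac{3}{4} \approx -0.75$
$j = - \frac{51}{4}$ ($j = \left(-2 - \frac{3}{4}\right) - 10 = - \frac{11}{4} - 10 = - \frac{51}{4} \approx -12.75$)
$j Q{\left(-2,a \right)} = \left(- \frac{51}{4}\right) \left(-7\right) = \frac{357}{4}$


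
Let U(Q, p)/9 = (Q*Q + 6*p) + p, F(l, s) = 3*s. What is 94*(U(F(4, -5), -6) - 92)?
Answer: 146170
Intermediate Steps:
U(Q, p) = 9*Q² + 63*p (U(Q, p) = 9*((Q*Q + 6*p) + p) = 9*((Q² + 6*p) + p) = 9*(Q² + 7*p) = 9*Q² + 63*p)
94*(U(F(4, -5), -6) - 92) = 94*((9*(3*(-5))² + 63*(-6)) - 92) = 94*((9*(-15)² - 378) - 92) = 94*((9*225 - 378) - 92) = 94*((2025 - 378) - 92) = 94*(1647 - 92) = 94*1555 = 146170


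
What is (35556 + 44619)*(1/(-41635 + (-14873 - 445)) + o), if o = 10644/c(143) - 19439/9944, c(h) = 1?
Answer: 483216534365106975/566340632 ≈ 8.5323e+8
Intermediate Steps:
o = 105824497/9944 (o = 10644/1 - 19439/9944 = 10644*1 - 19439*1/9944 = 10644 - 19439/9944 = 105824497/9944 ≈ 10642.)
(35556 + 44619)*(1/(-41635 + (-14873 - 445)) + o) = (35556 + 44619)*(1/(-41635 + (-14873 - 445)) + 105824497/9944) = 80175*(1/(-41635 - 15318) + 105824497/9944) = 80175*(1/(-56953) + 105824497/9944) = 80175*(-1/56953 + 105824497/9944) = 80175*(6027022567697/566340632) = 483216534365106975/566340632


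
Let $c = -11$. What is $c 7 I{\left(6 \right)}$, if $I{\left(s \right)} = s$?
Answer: $-462$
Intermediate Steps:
$c 7 I{\left(6 \right)} = \left(-11\right) 7 \cdot 6 = \left(-77\right) 6 = -462$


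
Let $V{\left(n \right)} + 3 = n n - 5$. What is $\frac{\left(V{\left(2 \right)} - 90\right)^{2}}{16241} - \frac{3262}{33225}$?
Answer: $\frac{240597958}{539607225} \approx 0.44588$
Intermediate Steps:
$V{\left(n \right)} = -8 + n^{2}$ ($V{\left(n \right)} = -3 + \left(n n - 5\right) = -3 + \left(n^{2} - 5\right) = -3 + \left(-5 + n^{2}\right) = -8 + n^{2}$)
$\frac{\left(V{\left(2 \right)} - 90\right)^{2}}{16241} - \frac{3262}{33225} = \frac{\left(\left(-8 + 2^{2}\right) - 90\right)^{2}}{16241} - \frac{3262}{33225} = \left(\left(-8 + 4\right) - 90\right)^{2} \cdot \frac{1}{16241} - \frac{3262}{33225} = \left(-4 - 90\right)^{2} \cdot \frac{1}{16241} - \frac{3262}{33225} = \left(-94\right)^{2} \cdot \frac{1}{16241} - \frac{3262}{33225} = 8836 \cdot \frac{1}{16241} - \frac{3262}{33225} = \frac{8836}{16241} - \frac{3262}{33225} = \frac{240597958}{539607225}$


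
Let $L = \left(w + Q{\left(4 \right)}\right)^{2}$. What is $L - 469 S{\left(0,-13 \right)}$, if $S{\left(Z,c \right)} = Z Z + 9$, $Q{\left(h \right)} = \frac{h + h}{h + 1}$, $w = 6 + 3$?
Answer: $- \frac{102716}{25} \approx -4108.6$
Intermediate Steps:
$w = 9$
$Q{\left(h \right)} = \frac{2 h}{1 + h}$
$L = \frac{2809}{25}$ ($L = \left(9 + 2 \cdot 4 \frac{1}{1 + 4}\right)^{2} = \left(9 + 2 \cdot 4 \cdot \frac{1}{5}\right)^{2} = \left(9 + \frac{8}{5}\right)^{2} = \left(\frac{53}{5}\right)^{2} = \frac{2809}{25} \approx 112.36$)
$S{\left(Z,c \right)} = 9 + Z^{2}$ ($S{\left(Z,c \right)} = Z^{2} + 9 = 9 + Z^{2}$)
$L - 469 S{\left(0,-13 \right)} = \frac{2809}{25} - 469 \left(9 + 0^{2}\right) = \frac{2809}{25} - 469 \left(9 + 0\right) = \frac{2809}{25} - 4221 = - \frac{102716}{25}$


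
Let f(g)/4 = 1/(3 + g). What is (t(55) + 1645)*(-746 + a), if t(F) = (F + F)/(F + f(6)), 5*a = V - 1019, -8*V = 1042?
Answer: -3207989773/1996 ≈ -1.6072e+6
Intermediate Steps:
V = -521/4 (V = -1/8*1042 = -521/4 ≈ -130.25)
f(g) = 4/(3 + g)
a = -4597/20 (a = (-521/4 - 1019)/5 = (1/5)*(-4597/4) = -4597/20 ≈ -229.85)
t(F) = 2*F/(4/9 + F) (t(F) = (F + F)/(F + 4/(3 + 6)) = (2*F)/(F + 4/9) = (2*F)/(4/9 + F) = 2*F/(4/9 + F))
(t(55) + 1645)*(-746 + a) = (18*55/(4 + 9*55) + 1645)*(-746 - 4597/20) = (18*55/(4 + 495) + 1645)*(-19517/20) = (18*55/499 + 1645)*(-19517/20) = (18*55*(1/499) + 1645)*(-19517/20) = (990/499 + 1645)*(-19517/20) = (821845/499)*(-19517/20) = -3207989773/1996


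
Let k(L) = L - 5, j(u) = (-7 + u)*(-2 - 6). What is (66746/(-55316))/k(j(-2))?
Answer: -33373/1853086 ≈ -0.018009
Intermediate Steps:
j(u) = 56 - 8*u (j(u) = (-7 + u)*(-8) = 56 - 8*u)
k(L) = -5 + L
(66746/(-55316))/k(j(-2)) = (66746/(-55316))/(-5 + (56 - 8*(-2))) = (66746*(-1/55316))/(-5 + (56 + 16)) = -33373/(27658*(-5 + 72)) = -33373/27658/67 = -33373/27658*1/67 = -33373/1853086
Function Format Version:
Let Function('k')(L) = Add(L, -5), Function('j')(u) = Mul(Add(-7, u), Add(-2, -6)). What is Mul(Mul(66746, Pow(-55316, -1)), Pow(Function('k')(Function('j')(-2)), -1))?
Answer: Rational(-33373, 1853086) ≈ -0.018009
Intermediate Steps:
Function('j')(u) = Add(56, Mul(-8, u)) (Function('j')(u) = Mul(Add(-7, u), -8) = Add(56, Mul(-8, u)))
Function('k')(L) = Add(-5, L)
Mul(Mul(66746, Pow(-55316, -1)), Pow(Function('k')(Function('j')(-2)), -1)) = Mul(Mul(66746, Pow(-55316, -1)), Pow(Add(-5, Add(56, Mul(-8, -2))), -1)) = Mul(Mul(66746, Rational(-1, 55316)), Pow(Add(-5, Add(56, 16)), -1)) = Mul(Rational(-33373, 27658), Pow(Add(-5, 72), -1)) = Mul(Rational(-33373, 27658), Pow(67, -1)) = Mul(Rational(-33373, 27658), Rational(1, 67)) = Rational(-33373, 1853086)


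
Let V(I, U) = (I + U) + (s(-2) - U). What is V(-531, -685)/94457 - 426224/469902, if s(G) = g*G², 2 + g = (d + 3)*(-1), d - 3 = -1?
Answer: -20261257793/22192766607 ≈ -0.91297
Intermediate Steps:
d = 2 (d = 3 - 1 = 2)
g = -7 (g = -2 + (2 + 3)*(-1) = -2 + 5*(-1) = -2 - 5 = -7)
s(G) = -7*G²
V(I, U) = -28 + I (V(I, U) = (I + U) + (-7*(-2)² - U) = (I + U) + (-7*4 - U) = (I + U) + (-28 - U) = -28 + I)
V(-531, -685)/94457 - 426224/469902 = (-28 - 531)/94457 - 426224/469902 = -559*1/94457 - 426224*1/469902 = -559/94457 - 213112/234951 = -20261257793/22192766607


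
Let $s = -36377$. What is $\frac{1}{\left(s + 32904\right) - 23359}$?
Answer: $- \frac{1}{26832} \approx -3.7269 \cdot 10^{-5}$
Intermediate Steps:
$\frac{1}{\left(s + 32904\right) - 23359} = \frac{1}{\left(-36377 + 32904\right) - 23359} = \frac{1}{-3473 - 23359} = \frac{1}{-26832} = - \frac{1}{26832}$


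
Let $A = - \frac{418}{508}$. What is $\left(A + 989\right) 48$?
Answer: $\frac{6023928}{127} \approx 47433.0$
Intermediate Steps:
$A = - \frac{209}{254}$ ($A = \left(-418\right) \frac{1}{508} = - \frac{209}{254} \approx -0.82283$)
$\left(A + 989\right) 48 = \left(- \frac{209}{254} + 989\right) 48 = \frac{250997}{254} \cdot 48 = \frac{6023928}{127}$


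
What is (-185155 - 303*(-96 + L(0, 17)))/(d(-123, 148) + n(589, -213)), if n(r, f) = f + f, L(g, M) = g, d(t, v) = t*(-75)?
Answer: -156067/8799 ≈ -17.737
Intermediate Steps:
d(t, v) = -75*t
n(r, f) = 2*f
(-185155 - 303*(-96 + L(0, 17)))/(d(-123, 148) + n(589, -213)) = (-185155 - 303*(-96 + 0))/(-75*(-123) + 2*(-213)) = (-185155 - 303*(-96))/(9225 - 426) = (-185155 + 29088)/8799 = -156067*1/8799 = -156067/8799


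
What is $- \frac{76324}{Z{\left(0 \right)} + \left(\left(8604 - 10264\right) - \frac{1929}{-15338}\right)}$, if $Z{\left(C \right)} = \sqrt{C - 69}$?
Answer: $\frac{29803946367292312}{648184602183637} + \frac{17955544919056 i \sqrt{69}}{648184602183637} \approx 45.981 + 0.2301 i$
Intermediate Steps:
$Z{\left(C \right)} = \sqrt{-69 + C}$
$- \frac{76324}{Z{\left(0 \right)} + \left(\left(8604 - 10264\right) - \frac{1929}{-15338}\right)} = - \frac{76324}{\sqrt{-69 + 0} + \left(\left(8604 - 10264\right) - \frac{1929}{-15338}\right)} = - \frac{76324}{\sqrt{-69} - \frac{25459151}{15338}} = - \frac{76324}{i \sqrt{69} + \left(-1660 + \frac{1929}{15338}\right)} = - \frac{76324}{i \sqrt{69} - \frac{25459151}{15338}} = - \frac{76324}{- \frac{25459151}{15338} + i \sqrt{69}}$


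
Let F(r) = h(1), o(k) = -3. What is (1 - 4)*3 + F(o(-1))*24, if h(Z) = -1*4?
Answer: -105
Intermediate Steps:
h(Z) = -4
F(r) = -4
(1 - 4)*3 + F(o(-1))*24 = (1 - 4)*3 - 4*24 = -3*3 - 96 = -9 - 96 = -105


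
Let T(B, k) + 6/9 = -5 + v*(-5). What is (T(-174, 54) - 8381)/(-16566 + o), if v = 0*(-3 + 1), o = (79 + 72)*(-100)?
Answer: 12580/47499 ≈ 0.26485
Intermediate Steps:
o = -15100 (o = 151*(-100) = -15100)
v = 0 (v = 0*(-2) = 0)
T(B, k) = -17/3 (T(B, k) = -2/3 + (-5 + 0*(-5)) = -2/3 + (-5 + 0) = -2/3 - 5 = -17/3)
(T(-174, 54) - 8381)/(-16566 + o) = (-17/3 - 8381)/(-16566 - 15100) = -25160/3/(-31666) = -25160/3*(-1/31666) = 12580/47499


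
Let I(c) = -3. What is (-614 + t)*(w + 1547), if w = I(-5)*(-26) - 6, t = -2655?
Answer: -5292511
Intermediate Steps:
w = 72 (w = -3*(-26) - 6 = 78 - 6 = 72)
(-614 + t)*(w + 1547) = (-614 - 2655)*(72 + 1547) = -3269*1619 = -5292511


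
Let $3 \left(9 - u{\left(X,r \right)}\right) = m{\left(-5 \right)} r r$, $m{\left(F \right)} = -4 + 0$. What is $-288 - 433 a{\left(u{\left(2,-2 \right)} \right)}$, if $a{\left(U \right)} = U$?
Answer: $- \frac{19483}{3} \approx -6494.3$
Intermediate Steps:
$m{\left(F \right)} = -4$
$u{\left(X,r \right)} = 9 + \frac{4 r^{2}}{3}$ ($u{\left(X,r \right)} = 9 - \frac{- 4 r r}{3} = 9 - \frac{\left(-4\right) r^{2}}{3} = 9 + \frac{4 r^{2}}{3}$)
$-288 - 433 a{\left(u{\left(2,-2 \right)} \right)} = -288 - 433 \left(9 + \frac{4 \left(-2\right)^{2}}{3}\right) = -288 - 433 \left(9 + \frac{4}{3} \cdot 4\right) = -288 - 433 \left(9 + \frac{16}{3}\right) = -288 - \frac{18619}{3} = - \frac{19483}{3}$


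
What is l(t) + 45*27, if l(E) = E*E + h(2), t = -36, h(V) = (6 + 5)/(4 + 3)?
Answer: 17588/7 ≈ 2512.6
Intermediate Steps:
h(V) = 11/7
l(E) = 11/7 + E² (l(E) = E*E + 11/7 = E² + 11/7 = 11/7 + E²)
l(t) + 45*27 = (11/7 + (-36)²) + 45*27 = (11/7 + 1296) + 1215 = 9083/7 + 1215 = 17588/7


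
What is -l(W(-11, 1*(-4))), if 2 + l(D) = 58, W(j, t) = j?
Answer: -56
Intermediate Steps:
l(D) = 56 (l(D) = -2 + 58 = 56)
-l(W(-11, 1*(-4))) = -1*56 = -56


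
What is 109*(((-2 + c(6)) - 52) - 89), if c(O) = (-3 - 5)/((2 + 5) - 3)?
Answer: -15805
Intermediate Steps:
c(O) = -2 (c(O) = -8/(7 - 3) = -8/4 = -8*¼ = -2)
109*(((-2 + c(6)) - 52) - 89) = 109*(((-2 - 2) - 52) - 89) = 109*((-4 - 52) - 89) = 109*(-56 - 89) = 109*(-145) = -15805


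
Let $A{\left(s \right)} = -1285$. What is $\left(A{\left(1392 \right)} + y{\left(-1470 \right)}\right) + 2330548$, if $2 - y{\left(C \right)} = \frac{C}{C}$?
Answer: $2329264$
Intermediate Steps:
$y{\left(C \right)} = 1$ ($y{\left(C \right)} = 2 - \frac{C}{C} = 2 - 1 = 1$)
$\left(A{\left(1392 \right)} + y{\left(-1470 \right)}\right) + 2330548 = \left(-1285 + 1\right) + 2330548 = -1284 + 2330548 = 2329264$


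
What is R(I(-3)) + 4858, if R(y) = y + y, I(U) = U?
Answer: 4852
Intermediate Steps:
R(y) = 2*y
R(I(-3)) + 4858 = 2*(-3) + 4858 = -6 + 4858 = 4852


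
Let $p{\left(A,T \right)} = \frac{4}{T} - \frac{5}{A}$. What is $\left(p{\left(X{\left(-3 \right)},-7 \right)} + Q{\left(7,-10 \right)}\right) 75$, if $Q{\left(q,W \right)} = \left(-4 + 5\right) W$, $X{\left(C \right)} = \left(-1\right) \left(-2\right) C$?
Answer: $- \frac{10225}{14} \approx -730.36$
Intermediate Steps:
$X{\left(C \right)} = 2 C$
$p{\left(A,T \right)} = - \frac{5}{A} + \frac{4}{T}$
$Q{\left(q,W \right)} = W$ ($Q{\left(q,W \right)} = 1 W = W$)
$\left(p{\left(X{\left(-3 \right)},-7 \right)} + Q{\left(7,-10 \right)}\right) 75 = \left(\left(- \frac{5}{2 \left(-3\right)} + \frac{4}{-7}\right) - 10\right) 75 = \left(\left(- \frac{5}{-6} + 4 \left(- \frac{1}{7}\right)\right) - 10\right) 75 = \left(\left(\left(-5\right) \left(- \frac{1}{6}\right) - \frac{4}{7}\right) - 10\right) 75 = \left(\left(\frac{5}{6} - \frac{4}{7}\right) - 10\right) 75 = \left(\frac{11}{42} - 10\right) 75 = \left(- \frac{409}{42}\right) 75 = - \frac{10225}{14}$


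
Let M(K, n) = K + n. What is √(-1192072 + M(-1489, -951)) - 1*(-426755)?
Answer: 426755 + 44*I*√617 ≈ 4.2676e+5 + 1092.9*I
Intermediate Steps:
√(-1192072 + M(-1489, -951)) - 1*(-426755) = √(-1192072 + (-1489 - 951)) - 1*(-426755) = √(-1192072 - 2440) + 426755 = √(-1194512) + 426755 = 44*I*√617 + 426755 = 426755 + 44*I*√617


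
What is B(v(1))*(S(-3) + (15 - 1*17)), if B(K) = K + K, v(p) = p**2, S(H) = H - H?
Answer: -4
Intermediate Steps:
S(H) = 0
B(K) = 2*K
B(v(1))*(S(-3) + (15 - 1*17)) = (2*1**2)*(0 + (15 - 1*17)) = (2*1)*(0 + (15 - 17)) = 2*(0 - 2) = 2*(-2) = -4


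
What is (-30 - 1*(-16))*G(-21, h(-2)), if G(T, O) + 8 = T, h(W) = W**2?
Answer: 406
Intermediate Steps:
G(T, O) = -8 + T
(-30 - 1*(-16))*G(-21, h(-2)) = (-30 - 1*(-16))*(-8 - 21) = (-30 + 16)*(-29) = -14*(-29) = 406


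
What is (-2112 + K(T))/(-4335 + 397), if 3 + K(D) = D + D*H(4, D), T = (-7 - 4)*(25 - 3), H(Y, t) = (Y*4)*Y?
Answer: 17845/3938 ≈ 4.5315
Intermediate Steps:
H(Y, t) = 4*Y² (H(Y, t) = (4*Y)*Y = 4*Y²)
T = -242 (T = -11*22 = -242)
K(D) = -3 + 65*D (K(D) = -3 + (D + D*(4*4²)) = -3 + (D + D*(4*16)) = -3 + (D + D*64) = -3 + (D + 64*D) = -3 + 65*D)
(-2112 + K(T))/(-4335 + 397) = (-2112 + (-3 + 65*(-242)))/(-4335 + 397) = (-2112 + (-3 - 15730))/(-3938) = (-2112 - 15733)*(-1/3938) = -17845*(-1/3938) = 17845/3938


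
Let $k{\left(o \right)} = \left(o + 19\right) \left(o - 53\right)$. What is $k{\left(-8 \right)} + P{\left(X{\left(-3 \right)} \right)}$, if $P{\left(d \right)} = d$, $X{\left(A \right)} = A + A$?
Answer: $-677$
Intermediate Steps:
$X{\left(A \right)} = 2 A$
$k{\left(o \right)} = \left(-53 + o\right) \left(19 + o\right)$ ($k{\left(o \right)} = \left(19 + o\right) \left(-53 + o\right) = \left(-53 + o\right) \left(19 + o\right)$)
$k{\left(-8 \right)} + P{\left(X{\left(-3 \right)} \right)} = \left(-1007 + \left(-8\right)^{2} - -272\right) + 2 \left(-3\right) = \left(-1007 + 64 + 272\right) - 6 = -671 - 6 = -677$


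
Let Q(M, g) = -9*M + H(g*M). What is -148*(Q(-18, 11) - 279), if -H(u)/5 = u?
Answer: -129204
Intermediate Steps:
H(u) = -5*u
Q(M, g) = -9*M - 5*M*g (Q(M, g) = -9*M - 5*g*M = -9*M - 5*M*g)
-148*(Q(-18, 11) - 279) = -148*(-18*(-9 - 5*11) - 279) = -148*(-18*(-9 - 55) - 279) = -148*(-18*(-64) - 279) = -148*(1152 - 279) = -148*873 = -129204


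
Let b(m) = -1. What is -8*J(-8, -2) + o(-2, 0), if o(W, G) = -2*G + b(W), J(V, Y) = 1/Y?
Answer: 3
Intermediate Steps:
J(V, Y) = 1/Y
o(W, G) = -1 - 2*G (o(W, G) = -2*G - 1 = -1 - 2*G)
-8*J(-8, -2) + o(-2, 0) = -8/(-2) + (-1 - 2*0) = -8*(-1/2) + (-1 + 0) = 4 - 1 = 3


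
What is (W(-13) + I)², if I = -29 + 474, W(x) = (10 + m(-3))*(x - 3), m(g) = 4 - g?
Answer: 29929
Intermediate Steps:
W(x) = -51 + 17*x (W(x) = (10 + (4 - 1*(-3)))*(x - 3) = (10 + (4 + 3))*(-3 + x) = (10 + 7)*(-3 + x) = 17*(-3 + x) = -51 + 17*x)
I = 445
(W(-13) + I)² = ((-51 + 17*(-13)) + 445)² = ((-51 - 221) + 445)² = (-272 + 445)² = 173² = 29929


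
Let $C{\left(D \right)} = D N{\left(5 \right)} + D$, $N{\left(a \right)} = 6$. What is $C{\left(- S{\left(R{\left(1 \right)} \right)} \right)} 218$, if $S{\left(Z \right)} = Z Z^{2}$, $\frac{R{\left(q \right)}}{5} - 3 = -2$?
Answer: $-190750$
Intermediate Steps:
$R{\left(q \right)} = 5$ ($R{\left(q \right)} = 15 + 5 \left(-2\right) = 15 - 10 = 5$)
$S{\left(Z \right)} = Z^{3}$
$C{\left(D \right)} = 7 D$ ($C{\left(D \right)} = D 6 + D = 6 D + D = 7 D$)
$C{\left(- S{\left(R{\left(1 \right)} \right)} \right)} 218 = 7 \left(- 5^{3}\right) 218 = 7 \left(\left(-1\right) 125\right) 218 = 7 \left(-125\right) 218 = \left(-875\right) 218 = -190750$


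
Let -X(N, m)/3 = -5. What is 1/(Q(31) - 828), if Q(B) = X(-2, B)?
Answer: -1/813 ≈ -0.0012300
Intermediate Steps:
X(N, m) = 15 (X(N, m) = -3*(-5) = 15)
Q(B) = 15
1/(Q(31) - 828) = 1/(15 - 828) = 1/(-813) = -1/813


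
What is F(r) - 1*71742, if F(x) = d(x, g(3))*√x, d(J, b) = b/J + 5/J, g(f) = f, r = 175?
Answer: -71742 + 8*√7/35 ≈ -71741.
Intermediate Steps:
d(J, b) = 5/J + b/J
F(x) = 8/√x (F(x) = ((5 + 3)/x)*√x = (8/x)*√x = 8/√x)
F(r) - 1*71742 = 8/√175 - 1*71742 = 8*(√7/35) - 71742 = 8*√7/35 - 71742 = -71742 + 8*√7/35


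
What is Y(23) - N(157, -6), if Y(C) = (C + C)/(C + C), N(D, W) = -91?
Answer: 92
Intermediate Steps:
Y(C) = 1 (Y(C) = (2*C)/((2*C)) = (2*C)*(1/(2*C)) = 1)
Y(23) - N(157, -6) = 1 - 1*(-91) = 1 + 91 = 92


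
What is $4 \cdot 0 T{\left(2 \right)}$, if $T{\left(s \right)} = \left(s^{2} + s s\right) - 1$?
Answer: $0$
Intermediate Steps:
$T{\left(s \right)} = -1 + 2 s^{2}$ ($T{\left(s \right)} = \left(s^{2} + s^{2}\right) - 1 = 2 s^{2} - 1 = -1 + 2 s^{2}$)
$4 \cdot 0 T{\left(2 \right)} = 4 \cdot 0 \left(-1 + 2 \cdot 2^{2}\right) = 0 \left(-1 + 2 \cdot 4\right) = 0 \left(-1 + 8\right) = 0 \cdot 7 = 0$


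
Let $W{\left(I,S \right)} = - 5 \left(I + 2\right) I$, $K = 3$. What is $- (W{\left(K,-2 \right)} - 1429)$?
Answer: $1504$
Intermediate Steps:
$W{\left(I,S \right)} = - 5 I \left(2 + I\right)$ ($W{\left(I,S \right)} = - 5 \left(2 + I\right) I = - 5 I \left(2 + I\right)$)
$- (W{\left(K,-2 \right)} - 1429) = - (\left(-5\right) 3 \left(2 + 3\right) - 1429) = - (\left(-5\right) 3 \cdot 5 - 1429) = - (-75 - 1429) = \left(-1\right) \left(-1504\right) = 1504$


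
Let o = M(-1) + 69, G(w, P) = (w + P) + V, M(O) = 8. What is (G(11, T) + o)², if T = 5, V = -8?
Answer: 7225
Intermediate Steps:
G(w, P) = -8 + P + w (G(w, P) = (w + P) - 8 = (P + w) - 8 = -8 + P + w)
o = 77 (o = 8 + 69 = 77)
(G(11, T) + o)² = ((-8 + 5 + 11) + 77)² = (8 + 77)² = 85² = 7225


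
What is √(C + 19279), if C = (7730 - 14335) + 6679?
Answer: √19353 ≈ 139.11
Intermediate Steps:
C = 74 (C = -6605 + 6679 = 74)
√(C + 19279) = √(74 + 19279) = √19353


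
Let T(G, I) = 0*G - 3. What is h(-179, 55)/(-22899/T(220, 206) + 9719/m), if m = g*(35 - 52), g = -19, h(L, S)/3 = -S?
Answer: -53295/2475178 ≈ -0.021532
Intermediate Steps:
h(L, S) = -3*S (h(L, S) = 3*(-S) = -3*S)
T(G, I) = -3 (T(G, I) = 0 - 3 = -3)
m = 323 (m = -19*(35 - 52) = -19*(-17) = 323)
h(-179, 55)/(-22899/T(220, 206) + 9719/m) = (-3*55)/(-22899/(-3) + 9719/323) = -165/(-22899*(-1/3) + 9719*(1/323)) = -165/(7633 + 9719/323) = -165/2475178/323 = -165*323/2475178 = -53295/2475178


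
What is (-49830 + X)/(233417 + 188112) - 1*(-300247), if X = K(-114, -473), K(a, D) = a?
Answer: 126562767719/421529 ≈ 3.0025e+5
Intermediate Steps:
X = -114
(-49830 + X)/(233417 + 188112) - 1*(-300247) = (-49830 - 114)/(233417 + 188112) - 1*(-300247) = -49944/421529 + 300247 = 126562767719/421529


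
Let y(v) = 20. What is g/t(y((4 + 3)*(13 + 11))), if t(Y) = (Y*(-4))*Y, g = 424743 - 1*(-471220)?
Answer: -895963/1600 ≈ -559.98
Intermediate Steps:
g = 895963 (g = 424743 + 471220 = 895963)
t(Y) = -4*Y² (t(Y) = (-4*Y)*Y = -4*Y²)
g/t(y((4 + 3)*(13 + 11))) = 895963/((-4*20²)) = 895963/((-4*400)) = 895963/(-1600) = 895963*(-1/1600) = -895963/1600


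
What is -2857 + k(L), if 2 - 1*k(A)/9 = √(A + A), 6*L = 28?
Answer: -2839 - 6*√21 ≈ -2866.5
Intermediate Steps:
L = 14/3 (L = (⅙)*28 = 14/3 ≈ 4.6667)
k(A) = 18 - 9*√2*√A (k(A) = 18 - 9*√(A + A) = 18 - 9*√2*√A)
-2857 + k(L) = -2857 + (18 - 9*√2*√(14/3)) = -2857 + (18 - 9*√2*√42/3) = -2857 + (18 - 6*√21) = -2839 - 6*√21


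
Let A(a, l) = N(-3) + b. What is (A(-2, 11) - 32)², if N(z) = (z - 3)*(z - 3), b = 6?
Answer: 100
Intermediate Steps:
N(z) = (-3 + z)² (N(z) = (-3 + z)*(-3 + z) = (-3 + z)²)
A(a, l) = 42 (A(a, l) = (-3 - 3)² + 6 = (-6)² + 6 = 36 + 6 = 42)
(A(-2, 11) - 32)² = (42 - 32)² = 10² = 100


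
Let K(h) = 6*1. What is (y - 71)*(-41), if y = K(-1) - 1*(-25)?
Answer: 1640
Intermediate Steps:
K(h) = 6
y = 31 (y = 6 - 1*(-25) = 6 + 25 = 31)
(y - 71)*(-41) = (31 - 71)*(-41) = -40*(-41) = 1640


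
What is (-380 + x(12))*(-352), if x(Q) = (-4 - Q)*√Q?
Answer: 133760 + 11264*√3 ≈ 1.5327e+5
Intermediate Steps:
x(Q) = √Q*(-4 - Q)
(-380 + x(12))*(-352) = (-380 + √12*(-4 - 1*12))*(-352) = (-380 + (2*√3)*(-4 - 12))*(-352) = (-380 + (2*√3)*(-16))*(-352) = (-380 - 32*√3)*(-352) = 133760 + 11264*√3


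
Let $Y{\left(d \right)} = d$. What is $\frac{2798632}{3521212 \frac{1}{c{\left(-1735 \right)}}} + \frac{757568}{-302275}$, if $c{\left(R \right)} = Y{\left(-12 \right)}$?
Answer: $- \frac{3204758846504}{266093589325} \approx -12.044$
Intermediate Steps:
$c{\left(R \right)} = -12$
$\frac{2798632}{3521212 \frac{1}{c{\left(-1735 \right)}}} + \frac{757568}{-302275} = \frac{2798632}{3521212 \frac{1}{-12}} + \frac{757568}{-302275} = \frac{2798632}{3521212 \left(- \frac{1}{12}\right)} + 757568 \left(- \frac{1}{302275}\right) = \frac{2798632}{- \frac{880303}{3}} - \frac{757568}{302275} = 2798632 \left(- \frac{3}{880303}\right) - \frac{757568}{302275} = - \frac{8395896}{880303} - \frac{757568}{302275} = - \frac{3204758846504}{266093589325}$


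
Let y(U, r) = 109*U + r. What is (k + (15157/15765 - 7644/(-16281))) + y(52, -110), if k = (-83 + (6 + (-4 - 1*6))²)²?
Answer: 286570046348/28518885 ≈ 10048.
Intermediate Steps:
y(U, r) = r + 109*U
k = 4489 (k = (-83 + (6 + (-4 - 6))²)² = (-83 + (6 - 10)²)² = (-83 + (-4)²)² = (-83 + 16)² = (-67)² = 4489)
(k + (15157/15765 - 7644/(-16281))) + y(52, -110) = (4489 + (15157/15765 - 7644/(-16281))) + (-110 + 109*52) = (4489 + (15157*(1/15765) - 7644*(-1/16281))) + (-110 + 5668) = (4489 + (15157/15765 + 2548/5427)) + 5558 = (4489 + 40808753/28518885) + 5558 = 128062083518/28518885 + 5558 = 286570046348/28518885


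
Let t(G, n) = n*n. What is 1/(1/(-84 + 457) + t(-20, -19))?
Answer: 373/134654 ≈ 0.0027701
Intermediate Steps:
t(G, n) = n²
1/(1/(-84 + 457) + t(-20, -19)) = 1/(1/(-84 + 457) + (-19)²) = 1/(1/373 + 361) = 1/(134654/373) = 373/134654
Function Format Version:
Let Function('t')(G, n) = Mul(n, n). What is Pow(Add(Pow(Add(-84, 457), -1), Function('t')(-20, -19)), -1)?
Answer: Rational(373, 134654) ≈ 0.0027701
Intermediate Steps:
Function('t')(G, n) = Pow(n, 2)
Pow(Add(Pow(Add(-84, 457), -1), Function('t')(-20, -19)), -1) = Pow(Add(Pow(Add(-84, 457), -1), Pow(-19, 2)), -1) = Pow(Add(Pow(373, -1), 361), -1) = Pow(Add(Rational(1, 373), 361), -1) = Pow(Rational(134654, 373), -1) = Rational(373, 134654)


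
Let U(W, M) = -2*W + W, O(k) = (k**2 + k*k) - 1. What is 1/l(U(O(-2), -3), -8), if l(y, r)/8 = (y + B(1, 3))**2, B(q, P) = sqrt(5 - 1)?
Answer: 1/200 ≈ 0.0050000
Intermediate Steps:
O(k) = -1 + 2*k**2 (O(k) = (k**2 + k**2) - 1 = 2*k**2 - 1 = -1 + 2*k**2)
B(q, P) = 2 (B(q, P) = sqrt(4) = 2)
U(W, M) = -W
l(y, r) = 8*(2 + y)**2 (l(y, r) = 8*(y + 2)**2 = 8*(2 + y)**2)
1/l(U(O(-2), -3), -8) = 1/(8*(2 - (-1 + 2*(-2)**2))**2) = 1/(8*(2 - (-1 + 2*4))**2) = 1/(8*(2 - (-1 + 8))**2) = 1/(8*(2 - 1*7)**2) = 1/(8*(2 - 7)**2) = 1/(8*(-5)**2) = 1/(8*25) = 1/200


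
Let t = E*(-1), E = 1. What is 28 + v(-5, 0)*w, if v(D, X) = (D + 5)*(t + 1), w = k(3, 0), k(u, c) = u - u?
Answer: 28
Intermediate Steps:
t = -1 (t = 1*(-1) = -1)
k(u, c) = 0
w = 0
v(D, X) = 0 (v(D, X) = (D + 5)*(-1 + 1) = (5 + D)*0 = 0)
28 + v(-5, 0)*w = 28 + 0*0 = 28 + 0 = 28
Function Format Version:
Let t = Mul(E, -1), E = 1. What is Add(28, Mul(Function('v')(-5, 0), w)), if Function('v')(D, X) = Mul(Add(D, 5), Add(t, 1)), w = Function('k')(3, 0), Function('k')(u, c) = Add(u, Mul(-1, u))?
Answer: 28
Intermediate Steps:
t = -1 (t = Mul(1, -1) = -1)
Function('k')(u, c) = 0
w = 0
Function('v')(D, X) = 0 (Function('v')(D, X) = Mul(Add(D, 5), Add(-1, 1)) = Mul(Add(5, D), 0) = 0)
Add(28, Mul(Function('v')(-5, 0), w)) = Add(28, Mul(0, 0)) = Add(28, 0) = 28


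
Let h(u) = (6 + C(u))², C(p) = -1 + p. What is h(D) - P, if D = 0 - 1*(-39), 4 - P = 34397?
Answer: 36329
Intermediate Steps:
P = -34393 (P = 4 - 1*34397 = 4 - 34397 = -34393)
D = 39 (D = 0 + 39 = 39)
h(u) = (5 + u)² (h(u) = (6 + (-1 + u))² = (5 + u)²)
h(D) - P = (5 + 39)² - 1*(-34393) = 44² + 34393 = 1936 + 34393 = 36329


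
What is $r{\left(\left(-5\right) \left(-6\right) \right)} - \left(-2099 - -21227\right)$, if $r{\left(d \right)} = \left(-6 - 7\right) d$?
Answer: $-19518$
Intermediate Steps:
$r{\left(d \right)} = - 13 d$
$r{\left(\left(-5\right) \left(-6\right) \right)} - \left(-2099 - -21227\right) = - 13 \left(\left(-5\right) \left(-6\right)\right) - \left(-2099 - -21227\right) = \left(-13\right) 30 - \left(-2099 + 21227\right) = -390 - 19128 = -19518$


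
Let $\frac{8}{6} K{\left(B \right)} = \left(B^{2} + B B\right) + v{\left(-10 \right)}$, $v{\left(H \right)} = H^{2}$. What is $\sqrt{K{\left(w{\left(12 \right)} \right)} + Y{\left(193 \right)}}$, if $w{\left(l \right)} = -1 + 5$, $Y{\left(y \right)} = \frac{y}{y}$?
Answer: $10$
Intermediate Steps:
$Y{\left(y \right)} = 1$
$w{\left(l \right)} = 4$
$K{\left(B \right)} = 75 + \frac{3 B^{2}}{2}$ ($K{\left(B \right)} = \frac{3 \left(\left(B^{2} + B B\right) + \left(-10\right)^{2}\right)}{4} = \frac{3 \left(\left(B^{2} + B^{2}\right) + 100\right)}{4} = \frac{3 \left(2 B^{2} + 100\right)}{4} = \frac{3 \left(100 + 2 B^{2}\right)}{4} = 75 + \frac{3 B^{2}}{2}$)
$\sqrt{K{\left(w{\left(12 \right)} \right)} + Y{\left(193 \right)}} = \sqrt{\left(75 + \frac{3 \cdot 4^{2}}{2}\right) + 1} = \sqrt{\left(75 + \frac{3}{2} \cdot 16\right) + 1} = \sqrt{\left(75 + 24\right) + 1} = \sqrt{99 + 1} = \sqrt{100} = 10$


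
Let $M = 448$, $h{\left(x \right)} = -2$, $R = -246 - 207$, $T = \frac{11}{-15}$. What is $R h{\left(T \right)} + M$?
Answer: $1354$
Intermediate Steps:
$T = - \frac{11}{15}$ ($T = 11 \left(- \frac{1}{15}\right) = - \frac{11}{15} \approx -0.73333$)
$R = -453$ ($R = -246 - 207 = -453$)
$R h{\left(T \right)} + M = \left(-453\right) \left(-2\right) + 448 = 906 + 448 = 1354$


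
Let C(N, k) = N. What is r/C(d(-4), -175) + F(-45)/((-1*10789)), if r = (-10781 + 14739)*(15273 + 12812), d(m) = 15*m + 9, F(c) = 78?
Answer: -1199309883248/550239 ≈ -2.1796e+6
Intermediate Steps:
d(m) = 9 + 15*m
r = 111160430 (r = 3958*28085 = 111160430)
r/C(d(-4), -175) + F(-45)/((-1*10789)) = 111160430/(9 + 15*(-4)) + 78/((-1*10789)) = 111160430/(9 - 60) + 78/(-10789) = 111160430/(-51) + 78*(-1/10789) = 111160430*(-1/51) - 78/10789 = -111160430/51 - 78/10789 = -1199309883248/550239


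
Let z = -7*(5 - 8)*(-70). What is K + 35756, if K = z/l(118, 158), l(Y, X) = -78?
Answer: 465073/13 ≈ 35775.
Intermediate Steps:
z = -1470 (z = -7*(-3)*(-70) = 21*(-70) = -1470)
K = 245/13 (K = -1470/(-78) = -1470*(-1/78) = 245/13 ≈ 18.846)
K + 35756 = 245/13 + 35756 = 465073/13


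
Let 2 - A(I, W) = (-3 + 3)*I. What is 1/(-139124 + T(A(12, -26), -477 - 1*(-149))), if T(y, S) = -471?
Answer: -1/139595 ≈ -7.1636e-6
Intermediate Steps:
A(I, W) = 2 (A(I, W) = 2 - (-3 + 3)*I = 2 - 0*I = 2 - 1*0 = 2 + 0 = 2)
1/(-139124 + T(A(12, -26), -477 - 1*(-149))) = 1/(-139124 - 471) = 1/(-139595) = -1/139595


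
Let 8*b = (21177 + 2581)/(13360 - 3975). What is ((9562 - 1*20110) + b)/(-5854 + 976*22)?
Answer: -395960041/586299720 ≈ -0.67535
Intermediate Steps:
b = 11879/37540 (b = ((21177 + 2581)/(13360 - 3975))/8 = (23758/9385)/8 = (23758*(1/9385))/8 = (⅛)*(23758/9385) = 11879/37540 ≈ 0.31644)
((9562 - 1*20110) + b)/(-5854 + 976*22) = ((9562 - 1*20110) + 11879/37540)/(-5854 + 976*22) = ((9562 - 20110) + 11879/37540)/(-5854 + 21472) = (-10548 + 11879/37540)/15618 = -395960041/37540*1/15618 = -395960041/586299720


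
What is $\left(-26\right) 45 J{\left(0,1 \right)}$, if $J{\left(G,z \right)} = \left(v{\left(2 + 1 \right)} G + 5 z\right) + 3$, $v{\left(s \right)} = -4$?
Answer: $-9360$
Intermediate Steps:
$J{\left(G,z \right)} = 3 - 4 G + 5 z$ ($J{\left(G,z \right)} = \left(- 4 G + 5 z\right) + 3 = 3 - 4 G + 5 z$)
$\left(-26\right) 45 J{\left(0,1 \right)} = \left(-26\right) 45 \left(3 - 0 + 5 \cdot 1\right) = - 1170 \left(3 + 0 + 5\right) = \left(-1170\right) 8 = -9360$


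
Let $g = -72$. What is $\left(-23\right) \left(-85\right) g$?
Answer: $-140760$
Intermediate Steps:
$\left(-23\right) \left(-85\right) g = \left(-23\right) \left(-85\right) \left(-72\right) = 1955 \left(-72\right) = -140760$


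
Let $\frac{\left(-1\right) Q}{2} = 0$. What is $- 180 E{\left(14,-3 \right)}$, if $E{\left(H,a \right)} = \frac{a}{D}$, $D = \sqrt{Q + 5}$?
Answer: $108 \sqrt{5} \approx 241.5$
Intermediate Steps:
$Q = 0$ ($Q = \left(-2\right) 0 = 0$)
$D = \sqrt{5}$ ($D = \sqrt{0 + 5} = \sqrt{5} \approx 2.2361$)
$E{\left(H,a \right)} = \frac{a \sqrt{5}}{5}$ ($E{\left(H,a \right)} = \frac{a}{\sqrt{5}} = a \frac{\sqrt{5}}{5} = \frac{a \sqrt{5}}{5}$)
$- 180 E{\left(14,-3 \right)} = - 180 \cdot \frac{1}{5} \left(-3\right) \sqrt{5} = - 180 \left(- \frac{3 \sqrt{5}}{5}\right) = 108 \sqrt{5}$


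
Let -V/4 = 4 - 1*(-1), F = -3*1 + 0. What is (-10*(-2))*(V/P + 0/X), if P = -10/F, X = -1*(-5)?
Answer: -120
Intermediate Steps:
F = -3 (F = -3 + 0 = -3)
X = 5
P = 10/3 (P = -10/(-3) = -10*(-1/3) = 10/3 ≈ 3.3333)
V = -20 (V = -4*(4 - 1*(-1)) = -4*(4 + 1) = -4*5 = -20)
(-10*(-2))*(V/P + 0/X) = (-10*(-2))*(-20/10/3 + 0/5) = 20*(-20*3/10 + 0*(1/5)) = 20*(-6 + 0) = 20*(-6) = -120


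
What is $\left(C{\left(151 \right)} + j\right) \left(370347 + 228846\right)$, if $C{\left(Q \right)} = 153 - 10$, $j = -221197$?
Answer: $-132454009422$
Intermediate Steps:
$C{\left(Q \right)} = 143$ ($C{\left(Q \right)} = 153 - 10 = 143$)
$\left(C{\left(151 \right)} + j\right) \left(370347 + 228846\right) = \left(143 - 221197\right) \left(370347 + 228846\right) = \left(-221054\right) 599193 = -132454009422$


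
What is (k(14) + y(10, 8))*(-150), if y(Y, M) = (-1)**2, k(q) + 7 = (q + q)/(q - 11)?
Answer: -500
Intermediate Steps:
k(q) = -7 + 2*q/(-11 + q) (k(q) = -7 + (q + q)/(q - 11) = -7 + (2*q)/(-11 + q) = -7 + 2*q/(-11 + q))
y(Y, M) = 1
(k(14) + y(10, 8))*(-150) = ((77 - 5*14)/(-11 + 14) + 1)*(-150) = ((77 - 70)/3 + 1)*(-150) = ((1/3)*7 + 1)*(-150) = (7/3 + 1)*(-150) = (10/3)*(-150) = -500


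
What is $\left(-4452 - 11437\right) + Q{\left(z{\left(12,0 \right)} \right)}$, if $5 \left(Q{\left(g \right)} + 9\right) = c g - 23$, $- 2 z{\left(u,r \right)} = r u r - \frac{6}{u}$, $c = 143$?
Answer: $- \frac{317909}{20} \approx -15895.0$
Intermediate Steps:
$z{\left(u,r \right)} = \frac{3}{u} - \frac{u r^{2}}{2}$ ($z{\left(u,r \right)} = - \frac{r u r - \frac{6}{u}}{2} = - \frac{u r^{2} - \frac{6}{u}}{2} = - \frac{- \frac{6}{u} + u r^{2}}{2} = \frac{3}{u} - \frac{u r^{2}}{2}$)
$Q{\left(g \right)} = - \frac{68}{5} + \frac{143 g}{5}$ ($Q{\left(g \right)} = -9 + \frac{143 g - 23}{5} = -9 + \frac{-23 + 143 g}{5} = -9 + \left(- \frac{23}{5} + \frac{143 g}{5}\right) = - \frac{68}{5} + \frac{143 g}{5}$)
$\left(-4452 - 11437\right) + Q{\left(z{\left(12,0 \right)} \right)} = \left(-4452 - 11437\right) - \left(\frac{68}{5} - \frac{143 \left(\frac{3}{12} - 6 \cdot 0^{2}\right)}{5}\right) = -15889 - \left(\frac{68}{5} - \frac{143 \left(3 \cdot \frac{1}{12} - 6 \cdot 0\right)}{5}\right) = -15889 - \left(\frac{68}{5} - \frac{143 \left(\frac{1}{4} + 0\right)}{5}\right) = -15889 + \left(- \frac{68}{5} + \frac{143}{5} \cdot \frac{1}{4}\right) = -15889 + \left(- \frac{68}{5} + \frac{143}{20}\right) = -15889 - \frac{129}{20} = - \frac{317909}{20}$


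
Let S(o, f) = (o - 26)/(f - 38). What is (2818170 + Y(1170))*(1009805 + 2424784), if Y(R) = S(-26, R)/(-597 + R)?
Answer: 523192807371289671/54053 ≈ 9.6793e+12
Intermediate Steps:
S(o, f) = (-26 + o)/(-38 + f)
Y(R) = -52/((-597 + R)*(-38 + R)) (Y(R) = ((-26 - 26)/(-38 + R))/(-597 + R) = (-52/(-38 + R))/(-597 + R) = -52/((-597 + R)*(-38 + R)))
(2818170 + Y(1170))*(1009805 + 2424784) = (2818170 - 52/((-597 + 1170)*(-38 + 1170)))*(1009805 + 2424784) = (2818170 - 52/(573*1132))*3434589 = (2818170 - 52*1/573*1/1132)*3434589 = (2818170 - 13/162159)*3434589 = (456991629017/162159)*3434589 = 523192807371289671/54053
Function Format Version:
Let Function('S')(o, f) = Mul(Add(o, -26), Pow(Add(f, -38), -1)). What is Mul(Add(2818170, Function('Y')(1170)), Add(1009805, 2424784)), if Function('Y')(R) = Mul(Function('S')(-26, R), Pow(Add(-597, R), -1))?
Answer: Rational(523192807371289671, 54053) ≈ 9.6793e+12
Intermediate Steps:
Function('S')(o, f) = Mul(Pow(Add(-38, f), -1), Add(-26, o)) (Function('S')(o, f) = Mul(Add(-26, o), Pow(Add(-38, f), -1)) = Mul(Pow(Add(-38, f), -1), Add(-26, o)))
Function('Y')(R) = Mul(-52, Pow(Add(-597, R), -1), Pow(Add(-38, R), -1)) (Function('Y')(R) = Mul(Mul(Pow(Add(-38, R), -1), Add(-26, -26)), Pow(Add(-597, R), -1)) = Mul(Mul(Pow(Add(-38, R), -1), -52), Pow(Add(-597, R), -1)) = Mul(Mul(-52, Pow(Add(-38, R), -1)), Pow(Add(-597, R), -1)) = Mul(-52, Pow(Add(-597, R), -1), Pow(Add(-38, R), -1)))
Mul(Add(2818170, Function('Y')(1170)), Add(1009805, 2424784)) = Mul(Add(2818170, Mul(-52, Pow(Add(-597, 1170), -1), Pow(Add(-38, 1170), -1))), Add(1009805, 2424784)) = Mul(Add(2818170, Mul(-52, Pow(573, -1), Pow(1132, -1))), 3434589) = Mul(Add(2818170, Mul(-52, Rational(1, 573), Rational(1, 1132))), 3434589) = Mul(Add(2818170, Rational(-13, 162159)), 3434589) = Mul(Rational(456991629017, 162159), 3434589) = Rational(523192807371289671, 54053)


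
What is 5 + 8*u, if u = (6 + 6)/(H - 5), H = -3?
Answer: -7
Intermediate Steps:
u = -3/2 (u = (6 + 6)/(-3 - 5) = 12/(-8) = 12*(-1/8) = -3/2 ≈ -1.5000)
5 + 8*u = 5 + 8*(-3/2) = 5 - 12 = -7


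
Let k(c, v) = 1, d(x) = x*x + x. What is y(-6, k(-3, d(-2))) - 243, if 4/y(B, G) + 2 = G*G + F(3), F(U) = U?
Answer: -241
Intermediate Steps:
d(x) = x + x² (d(x) = x² + x = x + x²)
y(B, G) = 4/(1 + G²) (y(B, G) = 4/(-2 + (G*G + 3)) = 4/(-2 + (G² + 3)) = 4/(-2 + (3 + G²)) = 4/(1 + G²))
y(-6, k(-3, d(-2))) - 243 = 4/(1 + 1²) - 243 = 4/(1 + 1) - 243 = 4/2 - 243 = 4*(½) - 243 = 2 - 243 = -241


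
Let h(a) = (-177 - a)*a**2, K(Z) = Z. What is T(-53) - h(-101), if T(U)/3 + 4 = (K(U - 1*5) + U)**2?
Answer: 812227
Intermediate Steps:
T(U) = -12 + 3*(-5 + 2*U)**2 (T(U) = -12 + 3*((U - 1*5) + U)**2 = -12 + 3*((U - 5) + U)**2 = -12 + 3*((-5 + U) + U)**2 = -12 + 3*(-5 + 2*U)**2)
h(a) = a**2*(-177 - a)
T(-53) - h(-101) = (-12 + 3*(-5 + 2*(-53))**2) - (-101)**2*(-177 - 1*(-101)) = (-12 + 3*(-5 - 106)**2) - 10201*(-177 + 101) = (-12 + 3*(-111)**2) - 10201*(-76) = (-12 + 3*12321) - 1*(-775276) = (-12 + 36963) + 775276 = 36951 + 775276 = 812227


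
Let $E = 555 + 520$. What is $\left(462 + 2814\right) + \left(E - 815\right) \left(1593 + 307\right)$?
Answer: $497276$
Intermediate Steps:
$E = 1075$
$\left(462 + 2814\right) + \left(E - 815\right) \left(1593 + 307\right) = \left(462 + 2814\right) + \left(1075 - 815\right) \left(1593 + 307\right) = 3276 + 260 \cdot 1900 = 3276 + 494000 = 497276$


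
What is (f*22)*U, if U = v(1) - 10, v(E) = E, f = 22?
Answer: -4356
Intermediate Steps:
U = -9 (U = 1 - 10 = -9)
(f*22)*U = (22*22)*(-9) = 484*(-9) = -4356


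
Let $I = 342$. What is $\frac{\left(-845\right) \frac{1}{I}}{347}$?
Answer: $- \frac{845}{118674} \approx -0.0071203$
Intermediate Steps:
$\frac{\left(-845\right) \frac{1}{I}}{347} = \frac{\left(-845\right) \frac{1}{342}}{347} = \left(-845\right) \frac{1}{342} \cdot \frac{1}{347} = \left(- \frac{845}{342}\right) \frac{1}{347} = - \frac{845}{118674}$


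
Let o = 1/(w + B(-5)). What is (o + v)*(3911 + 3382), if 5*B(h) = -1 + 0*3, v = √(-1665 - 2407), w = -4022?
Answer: -165/91 + 14586*I*√1018 ≈ -1.8132 + 4.6538e+5*I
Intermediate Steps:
v = 2*I*√1018 (v = √(-4072) = 2*I*√1018 ≈ 63.812*I)
B(h) = -⅕ (B(h) = (-1 + 0*3)/5 = (-1 + 0)/5 = (⅕)*(-1) = -⅕)
o = -5/20111 (o = 1/(-4022 - ⅕) = 1/(-20111/5) = -5/20111 ≈ -0.00024862)
(o + v)*(3911 + 3382) = (-5/20111 + 2*I*√1018)*(3911 + 3382) = (-5/20111 + 2*I*√1018)*7293 = -165/91 + 14586*I*√1018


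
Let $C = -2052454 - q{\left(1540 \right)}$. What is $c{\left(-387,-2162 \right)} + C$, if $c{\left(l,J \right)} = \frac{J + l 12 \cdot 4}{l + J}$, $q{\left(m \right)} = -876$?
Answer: $- \frac{5229451584}{2549} \approx -2.0516 \cdot 10^{6}$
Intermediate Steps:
$C = -2051578$ ($C = -2052454 - -876 = -2052454 + 876 = -2051578$)
$c{\left(l,J \right)} = \frac{J + 48 l}{J + l}$ ($c{\left(l,J \right)} = \frac{J + 12 l 4}{J + l} = \frac{J + 48 l}{J + l}$)
$c{\left(-387,-2162 \right)} + C = \frac{-2162 + 48 \left(-387\right)}{-2162 - 387} - 2051578 = \frac{-2162 - 18576}{-2549} - 2051578 = \left(- \frac{1}{2549}\right) \left(-20738\right) - 2051578 = \frac{20738}{2549} - 2051578 = - \frac{5229451584}{2549}$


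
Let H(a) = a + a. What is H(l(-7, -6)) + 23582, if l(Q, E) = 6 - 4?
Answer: 23586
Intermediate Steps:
l(Q, E) = 2
H(a) = 2*a
H(l(-7, -6)) + 23582 = 2*2 + 23582 = 4 + 23582 = 23586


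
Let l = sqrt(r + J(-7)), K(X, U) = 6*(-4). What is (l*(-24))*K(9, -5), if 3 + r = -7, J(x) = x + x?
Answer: 1152*I*sqrt(6) ≈ 2821.8*I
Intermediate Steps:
J(x) = 2*x
K(X, U) = -24
r = -10 (r = -3 - 7 = -10)
l = 2*I*sqrt(6) (l = sqrt(-10 + 2*(-7)) = sqrt(-10 - 14) = sqrt(-24) = 2*I*sqrt(6) ≈ 4.899*I)
(l*(-24))*K(9, -5) = ((2*I*sqrt(6))*(-24))*(-24) = -48*I*sqrt(6)*(-24) = 1152*I*sqrt(6)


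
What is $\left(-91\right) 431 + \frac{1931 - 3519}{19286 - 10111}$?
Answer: $- \frac{359854263}{9175} \approx -39221.0$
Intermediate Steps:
$\left(-91\right) 431 + \frac{1931 - 3519}{19286 - 10111} = -39221 - \frac{1588}{9175} = - \frac{359854263}{9175}$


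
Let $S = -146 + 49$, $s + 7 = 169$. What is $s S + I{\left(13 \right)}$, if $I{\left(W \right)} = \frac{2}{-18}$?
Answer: $- \frac{141427}{9} \approx -15714.0$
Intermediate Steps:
$s = 162$ ($s = -7 + 169 = 162$)
$I{\left(W \right)} = - \frac{1}{9}$ ($I{\left(W \right)} = 2 \left(- \frac{1}{18}\right) = - \frac{1}{9}$)
$S = -97$
$s S + I{\left(13 \right)} = 162 \left(-97\right) - \frac{1}{9} = -15714 - \frac{1}{9} = - \frac{141427}{9}$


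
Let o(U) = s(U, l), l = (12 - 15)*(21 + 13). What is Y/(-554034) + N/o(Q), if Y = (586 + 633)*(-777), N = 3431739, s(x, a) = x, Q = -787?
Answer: -633518222615/145341586 ≈ -4358.8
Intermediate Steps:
l = -102 (l = -3*34 = -102)
o(U) = U
Y = -947163 (Y = 1219*(-777) = -947163)
Y/(-554034) + N/o(Q) = -947163/(-554034) + 3431739/(-787) = -947163*(-1/554034) + 3431739*(-1/787) = 315721/184678 - 3431739/787 = -633518222615/145341586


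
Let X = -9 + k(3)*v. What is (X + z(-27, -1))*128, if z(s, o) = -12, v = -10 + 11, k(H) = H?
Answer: -2304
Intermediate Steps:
v = 1
X = -6 (X = -9 + 3*1 = -9 + 3 = -6)
(X + z(-27, -1))*128 = (-6 - 12)*128 = -18*128 = -2304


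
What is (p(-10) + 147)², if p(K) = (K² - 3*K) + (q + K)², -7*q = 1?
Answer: 346480996/2401 ≈ 1.4431e+5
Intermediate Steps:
q = -⅐ (q = -⅐*1 = -⅐ ≈ -0.14286)
p(K) = K² + (-⅐ + K)² - 3*K (p(K) = (K² - 3*K) + (-⅐ + K)² = K² + (-⅐ + K)² - 3*K)
(p(-10) + 147)² = ((1/49 + 2*(-10)² - 23/7*(-10)) + 147)² = ((1/49 + 2*100 + 230/7) + 147)² = ((1/49 + 200 + 230/7) + 147)² = (11411/49 + 147)² = (18614/49)² = 346480996/2401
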